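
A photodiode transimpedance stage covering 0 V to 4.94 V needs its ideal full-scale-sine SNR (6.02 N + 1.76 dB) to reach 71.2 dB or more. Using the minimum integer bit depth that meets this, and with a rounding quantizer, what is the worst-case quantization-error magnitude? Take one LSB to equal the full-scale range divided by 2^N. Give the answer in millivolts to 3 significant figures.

0.603 mV

V_FS = 4.94 V.
6.02 N + 1.76 ≥ 71.2 gives N ≥ 11.535, so the minimum integer is 12.
LSB = 4.94 V / 2^12 = 1.2061 mV.
|e|_max = LSB/2 = 0.603 mV.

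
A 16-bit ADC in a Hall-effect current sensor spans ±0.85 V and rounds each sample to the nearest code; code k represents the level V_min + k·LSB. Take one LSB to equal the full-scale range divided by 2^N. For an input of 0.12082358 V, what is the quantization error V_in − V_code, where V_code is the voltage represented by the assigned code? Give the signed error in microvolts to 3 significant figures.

−4.67 µV

Full-scale range = 0.85 V − (-0.85 V) = 1.7 V. LSB = 1.7 V / 2^16 ≈ 25.94 µV.
Position in LSBs: (0.12082358 − (-0.85)) × 65536/1.7 = 37425.8201; rounding gives k = 37426.
V_code = V_min + k × range/2^16 = -0.85 + 37426 × 1.7/65536 = 0.12082824707 V.
e = 0.12082358 − (0.12082824707) = −4.67 µV.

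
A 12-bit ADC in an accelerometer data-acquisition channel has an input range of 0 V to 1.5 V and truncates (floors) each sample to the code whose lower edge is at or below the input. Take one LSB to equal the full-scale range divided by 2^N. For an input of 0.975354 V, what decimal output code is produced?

Range is 1.5 V. LSB = 1.5 V / 2^12 ≈ 366.2 µV.
(V_in − V_min) × 2^12/range = (0.975354 − (0)) × 4096/1.5 = 2663.367.
Floor → code = 2663.

2663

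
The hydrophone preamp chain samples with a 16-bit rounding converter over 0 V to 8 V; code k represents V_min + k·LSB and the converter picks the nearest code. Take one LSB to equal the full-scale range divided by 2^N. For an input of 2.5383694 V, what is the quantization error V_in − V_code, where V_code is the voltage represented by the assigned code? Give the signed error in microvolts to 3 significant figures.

+39.3 µV

Span = 8 V. LSB = 8 V / 2^16 ≈ 122.1 µV.
(V_in − V_min)/LSB = (2.5383694 − (0)) × 65536/8 = 20794.3221 → nearest code k = 20794.
V_code = 0 + (20794/65536) × 8 = 2.5383300781 V.
e = 2.5383694 − (2.5383300781) = +39.3 µV.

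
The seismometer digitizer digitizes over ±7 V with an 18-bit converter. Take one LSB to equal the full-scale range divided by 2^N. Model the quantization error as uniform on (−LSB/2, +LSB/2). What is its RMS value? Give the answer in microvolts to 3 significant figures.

15.4 µV

Span: 7 V − (-7 V) = 14 V.
LSB = 14 V / 2^18 = 53.406 µV.
For a uniform distribution on [−LSB/2, +LSB/2], V_rms = LSB/√12 = 53.406 µV/3.4641 = 15.4 µV.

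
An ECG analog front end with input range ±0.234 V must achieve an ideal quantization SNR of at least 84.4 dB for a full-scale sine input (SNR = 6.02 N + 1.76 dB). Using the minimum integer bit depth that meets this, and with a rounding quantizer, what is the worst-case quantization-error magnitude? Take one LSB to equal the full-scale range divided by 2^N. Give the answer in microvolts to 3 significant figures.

14.3 µV

Span: 0.234 V − (-0.234 V) = 0.468 V.
Solving 6.02 N ≥ 84.4 − 1.76: N ≥ 13.728. Round up → N = 14.
LSB = 0.468 V / 2^14 = 28.564 µV.
Half an LSB is 14.3 µV.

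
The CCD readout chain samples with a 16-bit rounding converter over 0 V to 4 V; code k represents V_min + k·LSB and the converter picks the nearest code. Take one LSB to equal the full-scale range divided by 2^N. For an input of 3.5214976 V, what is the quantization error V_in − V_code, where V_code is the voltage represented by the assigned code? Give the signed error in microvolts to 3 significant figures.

V_FS = 4 V. LSB = 4 V / 2^16 ≈ 61.04 µV.
(V_in − V_min)/LSB = (3.5214976 − (0)) × 65536/4 = 57696.2167 → nearest code k = 57696.
V_code = 0 + (57696/65536) × 4 = 3.5214843750 V.
e = 3.5214976 − (3.5214843750) = +13.2 µV.

+13.2 µV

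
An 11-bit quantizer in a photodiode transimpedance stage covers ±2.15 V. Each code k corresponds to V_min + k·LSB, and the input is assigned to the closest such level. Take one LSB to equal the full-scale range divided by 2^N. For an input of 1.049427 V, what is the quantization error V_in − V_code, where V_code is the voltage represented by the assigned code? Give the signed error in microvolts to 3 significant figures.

The full-scale span is 2.15 − (-2.15) = 4.3 V. LSB = 4.3 V / 2^11 ≈ 2.100 mV.
(1.049427 − (-2.15)) / LSB = 3.199427 × 2048/4.3 = 1523.8201. Nearest integer: k = 1524.
V_code = V_min + k × range/2^11 = -2.15 + 1524 × 4.3/2048 = 1.049804688 V.
Error = V_in − V_code = 1.049427 − (1.049804688) = −378 µV.

−378 µV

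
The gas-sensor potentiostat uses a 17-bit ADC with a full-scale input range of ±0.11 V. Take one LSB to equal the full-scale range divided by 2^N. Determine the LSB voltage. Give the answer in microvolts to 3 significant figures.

1.68 µV

Span: 0.11 V − (-0.11 V) = 0.22 V.
There are 2^17 = 131072 steps.
One LSB is 0.22 V / 131072 = 1.68 µV.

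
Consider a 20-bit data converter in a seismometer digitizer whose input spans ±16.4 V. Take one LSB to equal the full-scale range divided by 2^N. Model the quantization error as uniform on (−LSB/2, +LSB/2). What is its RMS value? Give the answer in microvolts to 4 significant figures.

Full-scale range = 16.4 V − (-16.4 V) = 32.8 V.
LSB = 32.8 V ÷ 2^20 = 32.8/1048576 V = 31.2805 µV.
σ_q = LSB/√12 = 31.2805 µV/3.4641 = 9.030 µV.

9.030 µV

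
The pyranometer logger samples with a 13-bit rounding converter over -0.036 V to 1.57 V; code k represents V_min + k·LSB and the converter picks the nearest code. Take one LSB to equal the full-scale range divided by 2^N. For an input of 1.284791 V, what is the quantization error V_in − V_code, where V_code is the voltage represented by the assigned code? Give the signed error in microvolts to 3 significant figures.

+36.4 µV

Span: 1.57 V − (-0.036 V) = 1.606 V. LSB = 1.606 V / 2^13 ≈ 196.0 µV.
(1.284791 − (-0.036)) / LSB = 1.320791 × 8192/1.606 = 6737.1855. Nearest integer: k = 6737.
V_code = V_min + k × range/2^13 = -0.036 + 6737 × 1.606/8192 = 1.284754639 V.
V_in − V_code = 1.284791 − (1.284754639) = +36.4 µV.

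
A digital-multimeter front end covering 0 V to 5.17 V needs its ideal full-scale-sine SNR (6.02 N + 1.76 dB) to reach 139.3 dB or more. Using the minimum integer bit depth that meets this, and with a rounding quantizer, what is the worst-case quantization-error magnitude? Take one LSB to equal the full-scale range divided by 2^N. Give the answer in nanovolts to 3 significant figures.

Range is 5.17 V.
Required N = ⌈(139.3 − 1.76)/6.02⌉ = ⌈22.847⌉ = 23.
LSB = 5.17 V ÷ 2^23 = 5.17/8388608 V = 0.61631 µV.
Max error for round-to-nearest is LSB/2 = 308 nV.

308 nV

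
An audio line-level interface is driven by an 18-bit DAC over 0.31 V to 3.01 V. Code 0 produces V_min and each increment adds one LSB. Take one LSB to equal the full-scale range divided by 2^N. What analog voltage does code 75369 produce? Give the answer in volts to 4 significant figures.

1.086 V

The full-scale span is 3.01 − (0.31) = 2.7 V. LSB = 2.7 V / 2^18.
V_out = 0.31 + 75369 × (2.7/262144) V
      = 0.31 V + 0.776277 V = 1.08628 V.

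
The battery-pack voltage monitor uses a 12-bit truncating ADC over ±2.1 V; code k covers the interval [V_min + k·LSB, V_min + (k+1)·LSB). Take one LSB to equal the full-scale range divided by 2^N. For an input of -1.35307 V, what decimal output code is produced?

Span: 2.1 V − (-2.1 V) = 4.2 V. LSB = 4.2 V / 2^12 ≈ 1.025 mV.
code = ⌊(V_in − V_min)/LSB⌋ = ⌊(V_in − V_min) × 2^12 / range⌋
     = ⌊(-1.35307 − (-2.1)) × 4096 / 4.2⌋ = ⌊0.74693 × 4096/4.2⌋
     = ⌊728.435⌋ = 728.

728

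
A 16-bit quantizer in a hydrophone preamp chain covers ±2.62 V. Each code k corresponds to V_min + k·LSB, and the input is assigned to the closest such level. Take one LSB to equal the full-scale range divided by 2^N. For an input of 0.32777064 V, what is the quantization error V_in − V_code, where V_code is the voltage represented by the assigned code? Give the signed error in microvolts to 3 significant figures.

The full-scale span is 2.62 − (-2.62) = 5.24 V. LSB = 5.24 V / 2^16 ≈ 79.96 µV.
(V_in − V_min)/LSB = (0.32777064 − (-2.62)) × 65536/5.24 = 36867.3849 → nearest code k = 36867.
Reconstructed level: -2.62 + 36867 × 5.24/65536 V = 0.32773986816 V.
e = 0.32777064 − (0.32773986816) = +30.8 µV.

+30.8 µV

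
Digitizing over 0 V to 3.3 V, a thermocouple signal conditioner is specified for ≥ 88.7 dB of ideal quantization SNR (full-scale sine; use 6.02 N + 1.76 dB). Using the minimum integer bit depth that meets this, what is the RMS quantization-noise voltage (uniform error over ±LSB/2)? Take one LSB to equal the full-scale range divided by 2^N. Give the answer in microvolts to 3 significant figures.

V_FS = 3.3 V.
Required N = ⌈(88.7 − 1.76)/6.02⌉ = ⌈14.442⌉ = 15.
LSB = 3.3 V / 2^15 = 100.71 µV.
σ_q = LSB/√12 = 100.71 µV/3.4641 = 29.1 µV.

29.1 µV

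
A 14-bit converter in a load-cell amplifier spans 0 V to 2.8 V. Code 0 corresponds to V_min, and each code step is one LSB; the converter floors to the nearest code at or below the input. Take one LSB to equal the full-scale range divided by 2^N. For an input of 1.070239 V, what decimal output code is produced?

6262

Full-scale range = 2.8 V. LSB = 2.8 V / 2^14 ≈ 170.9 µV.
code = ⌊(V_in − V_min)/LSB⌋ = ⌊(V_in − V_min) × 2^14 / range⌋
     = ⌊(1.070239 − (0)) × 16384 / 2.8⌋ = ⌊1.070239 × 16384/2.8⌋
     = ⌊6262.427⌋ = 6262.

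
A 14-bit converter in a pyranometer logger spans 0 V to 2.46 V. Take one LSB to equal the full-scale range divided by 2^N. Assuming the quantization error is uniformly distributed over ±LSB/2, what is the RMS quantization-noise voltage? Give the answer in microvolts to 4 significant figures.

43.34 µV

Full-scale range = 2.46 V.
LSB = 2.46 V / 2^14 = 150.146 µV.
σ_q = LSB/√12 = 150.146 µV/3.4641 = 43.34 µV.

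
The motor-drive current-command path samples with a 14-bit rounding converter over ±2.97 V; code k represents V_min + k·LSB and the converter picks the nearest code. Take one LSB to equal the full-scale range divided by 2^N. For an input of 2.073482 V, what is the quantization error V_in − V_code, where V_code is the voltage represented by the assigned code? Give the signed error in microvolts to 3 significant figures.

+65.3 µV

Span: 2.97 V − (-2.97 V) = 5.94 V. LSB = 5.94 V / 2^14 ≈ 362.5 µV.
(2.073482 − (-2.97)) / LSB = 5.043482 × 16384/5.94 = 13911.1800. Nearest integer: k = 13911.
V_code = -2.97 + (13911/16384) × 5.94 = 2.0734167480 V.
V_in − V_code = 2.073482 − (2.0734167480) = +65.3 µV.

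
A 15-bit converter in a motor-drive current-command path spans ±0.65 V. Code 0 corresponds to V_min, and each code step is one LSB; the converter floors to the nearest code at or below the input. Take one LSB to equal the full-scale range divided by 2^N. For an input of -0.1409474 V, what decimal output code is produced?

The full-scale span is 0.65 − (-0.65) = 1.3 V. LSB = 1.3 V / 2^15 ≈ 39.67 µV.
(V_in − V_min) × 2^15/range = (-0.1409474 − (-0.65)) × 32768/1.3 = 12831.258.
Floor → code = 12831.

12831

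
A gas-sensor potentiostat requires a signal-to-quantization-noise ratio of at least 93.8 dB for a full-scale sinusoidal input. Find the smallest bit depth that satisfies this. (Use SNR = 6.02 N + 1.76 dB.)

N ≥ (93.8 − 1.76)/6.02 = 15.289 → N_min = 16.

16 bits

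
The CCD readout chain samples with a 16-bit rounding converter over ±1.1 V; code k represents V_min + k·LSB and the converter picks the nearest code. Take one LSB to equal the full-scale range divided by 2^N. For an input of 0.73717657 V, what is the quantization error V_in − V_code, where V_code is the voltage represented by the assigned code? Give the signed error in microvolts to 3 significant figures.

−6.05 µV

Range = 1.1 − (-1.1) = 2.2 V. LSB = 2.2 V / 2^16 ≈ 33.57 µV.
(0.73717657 − (-1.1)) / LSB = 1.83717657 × 65536/2.2 = 54727.8199. Nearest integer: k = 54728.
V_code = -1.1 + (54728/65536) × 2.2 = 0.73718261719 V.
V_in − V_code = 0.73717657 − (0.73718261719) = −6.05 µV.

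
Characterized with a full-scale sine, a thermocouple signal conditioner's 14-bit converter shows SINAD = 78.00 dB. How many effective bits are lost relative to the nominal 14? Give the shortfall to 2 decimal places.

Effective bits = (78.00 − 1.76)/6.02 = 12.6645.
Lost resolution: 14 − 12.6645 = 1.3355 bits.

1.34 bits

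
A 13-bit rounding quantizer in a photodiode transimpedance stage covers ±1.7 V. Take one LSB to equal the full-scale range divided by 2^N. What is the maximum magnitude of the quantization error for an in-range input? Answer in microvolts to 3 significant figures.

Full-scale range = 1.7 V − (-1.7 V) = 3.4 V.
LSB = 3.4 V / 2^13 = 415.04 µV.
A rounding quantizer has |error| ≤ LSB/2 = 208 µV.

208 µV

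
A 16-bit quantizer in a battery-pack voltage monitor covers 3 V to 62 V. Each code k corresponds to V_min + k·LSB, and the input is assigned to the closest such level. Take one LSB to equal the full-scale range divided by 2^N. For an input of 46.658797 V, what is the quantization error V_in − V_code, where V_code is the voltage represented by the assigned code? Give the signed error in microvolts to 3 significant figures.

+273 µV

The full-scale span is 62 − (3) = 59 V. LSB = 59 V / 2^16 ≈ 0.9003 mV.
(46.658797 − (3)) / LSB = 43.658797 × 65536/59 = 48495.3037. Nearest integer: k = 48495.
V_code = V_min + k × range/2^16 = 3 + 48495 × 59/65536 = 46.658523560 V.
e = 46.658797 − (46.658523560) = +273 µV.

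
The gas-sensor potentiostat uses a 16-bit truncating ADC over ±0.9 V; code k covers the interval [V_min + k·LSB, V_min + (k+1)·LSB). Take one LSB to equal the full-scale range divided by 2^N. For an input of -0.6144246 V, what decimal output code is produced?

10397

Span: 0.9 V − (-0.9 V) = 1.8 V. LSB = 1.8 V / 2^16 ≈ 27.47 µV.
code = ⌊(V_in − V_min)/LSB⌋ = ⌊(V_in − V_min) × 2^16 / range⌋
     = ⌊(-0.6144246 − (-0.9)) × 65536 / 1.8⌋ = ⌊0.2855754 × 65536/1.8⌋
     = ⌊10397.483⌋ = 10397.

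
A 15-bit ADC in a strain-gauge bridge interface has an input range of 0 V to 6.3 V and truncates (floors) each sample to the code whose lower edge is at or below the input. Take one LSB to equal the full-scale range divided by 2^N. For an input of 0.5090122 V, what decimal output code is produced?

Range is 6.3 V. LSB = 6.3 V / 2^15 ≈ 192.3 µV.
V_in − V_min = 0.5090122 − (0) = 0.5090122 V.
Divide by LSB: 0.5090122 × 32768/6.3 = 2647.5098.
Truncating gives code 2647.

2647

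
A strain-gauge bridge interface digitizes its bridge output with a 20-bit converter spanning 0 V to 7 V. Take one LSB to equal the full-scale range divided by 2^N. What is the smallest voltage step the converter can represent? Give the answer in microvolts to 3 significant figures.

6.68 µV

Range is 7 V.
Number of codes = 2^20 = 1048576.
Step size = 7/1048576 V = 6.68 µV.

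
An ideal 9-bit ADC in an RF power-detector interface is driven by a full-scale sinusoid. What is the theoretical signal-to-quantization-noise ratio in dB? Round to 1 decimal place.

SNR = 6.02·9 + 1.76 = 55.94 dB.

55.9 dB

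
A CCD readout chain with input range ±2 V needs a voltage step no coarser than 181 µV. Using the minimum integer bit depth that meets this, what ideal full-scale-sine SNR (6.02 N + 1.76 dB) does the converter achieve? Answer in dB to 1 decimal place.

Span: 2 V − (-2 V) = 4 V.
Need 2^N ≥ 4 V / 181 µV = 22100 → N_min = 15.
Ideal SNR at N = 15: 6.02·15 + 1.76 = 92.1 dB.

92.1 dB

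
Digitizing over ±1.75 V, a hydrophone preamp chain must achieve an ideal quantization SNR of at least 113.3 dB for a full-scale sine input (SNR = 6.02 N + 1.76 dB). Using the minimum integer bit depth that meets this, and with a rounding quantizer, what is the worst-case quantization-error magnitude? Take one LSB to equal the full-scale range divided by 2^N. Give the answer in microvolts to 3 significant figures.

3.34 µV

Full-scale range = 1.75 V − (-1.75 V) = 3.5 V.
Required N = ⌈(113.3 − 1.76)/6.02⌉ = ⌈18.528⌉ = 19.
One LSB is 3.5 V / 524288 = 6.6757 µV.
Max error for round-to-nearest is LSB/2 = 3.34 µV.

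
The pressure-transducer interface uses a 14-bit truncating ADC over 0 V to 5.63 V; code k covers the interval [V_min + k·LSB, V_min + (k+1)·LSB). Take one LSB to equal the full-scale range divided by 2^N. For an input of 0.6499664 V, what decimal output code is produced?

Range is 5.63 V. LSB = 5.63 V / 2^14 ≈ 343.6 µV.
(V_in − V_min) × 2^14/range = (0.6499664 − (0)) × 16384/5.63 = 1891.483.
Floor → code = 1891.

1891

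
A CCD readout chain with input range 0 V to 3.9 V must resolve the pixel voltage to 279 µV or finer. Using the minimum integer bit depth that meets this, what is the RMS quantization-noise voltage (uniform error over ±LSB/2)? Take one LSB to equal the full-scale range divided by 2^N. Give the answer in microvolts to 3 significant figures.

Range is 3.9 V.
Required number of levels: 3.9/279 µV = 13978; smallest N with 2^N ≥ that is 14.
Step size = 3.9/16384 V = 238.04 µV.
RMS noise = LSB/√12 = 68.7 µV.

68.7 µV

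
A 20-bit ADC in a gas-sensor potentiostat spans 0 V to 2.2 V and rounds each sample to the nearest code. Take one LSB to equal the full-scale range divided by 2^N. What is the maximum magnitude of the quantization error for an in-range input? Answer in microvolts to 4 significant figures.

1.049 µV

V_FS = 2.2 V.
Step size = 2.2/1048576 V = 2.09808 µV.
Worst-case error for round-to-nearest is half an LSB: 1.049 µV.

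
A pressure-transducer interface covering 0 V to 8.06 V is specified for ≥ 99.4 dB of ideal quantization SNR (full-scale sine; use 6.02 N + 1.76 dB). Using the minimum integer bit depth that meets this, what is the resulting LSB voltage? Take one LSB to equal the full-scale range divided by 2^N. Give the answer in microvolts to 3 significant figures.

Range is 8.06 V.
Required N = ⌈(99.4 − 1.76)/6.02⌉ = ⌈16.219⌉ = 17.
One LSB is 8.06 V / 131072 = 61.5 µV.

61.5 µV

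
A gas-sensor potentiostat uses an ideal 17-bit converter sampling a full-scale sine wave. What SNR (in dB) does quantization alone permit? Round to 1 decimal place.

104.1 dB

SNR = 6.02·17 + 1.76 = 104.10 dB.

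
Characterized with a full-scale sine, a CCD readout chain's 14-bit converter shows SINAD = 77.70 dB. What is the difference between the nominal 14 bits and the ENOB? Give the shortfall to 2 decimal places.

1.39 bits

N_eff = (77.70 − 1.76)/6.02 = 12.6146 bits.
Lost resolution: 14 − 12.6146 = 1.3854 bits.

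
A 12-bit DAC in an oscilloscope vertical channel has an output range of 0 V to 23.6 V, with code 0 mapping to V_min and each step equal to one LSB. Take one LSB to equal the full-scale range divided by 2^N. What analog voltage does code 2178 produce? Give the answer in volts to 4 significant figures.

12.55 V

Span = 23.6 V. LSB = 23.6 V / 2^12.
V_out = V_min + code × LSB = 0 V + 2178 × 23.6 V / 4096
      = 0 + 12.5490 = 12.5490 V.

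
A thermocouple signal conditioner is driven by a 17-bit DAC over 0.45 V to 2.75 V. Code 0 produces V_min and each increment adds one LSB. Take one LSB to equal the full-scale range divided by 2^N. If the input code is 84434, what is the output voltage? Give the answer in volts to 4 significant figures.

1.932 V

The full-scale span is 2.75 − (0.45) = 2.3 V. LSB = 2.3 V / 2^17.
Output = V_min + (84434/131072) × range = 0.45 + 0.644180 × 2.3 V
      = 0.45 V + 1.48161 V = 1.93161 V.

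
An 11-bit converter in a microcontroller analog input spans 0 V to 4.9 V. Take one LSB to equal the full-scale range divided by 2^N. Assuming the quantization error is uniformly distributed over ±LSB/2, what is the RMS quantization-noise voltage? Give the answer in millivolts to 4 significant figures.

0.6907 mV

Full-scale range = 4.9 V.
LSB = 4.9 V ÷ 2^11 = 4.9/2048 V = 2.39258 mV.
For a uniform distribution on [−LSB/2, +LSB/2], V_rms = LSB/√12 = 2.39258 mV/3.4641 = 0.6907 mV.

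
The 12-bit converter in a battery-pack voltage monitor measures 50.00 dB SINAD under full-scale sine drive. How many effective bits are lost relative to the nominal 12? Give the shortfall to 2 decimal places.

3.99 bits

Effective bits = (50.00 − 1.76)/6.02 = 8.0133.
12 − 8.0133 = 3.99 bits below nominal.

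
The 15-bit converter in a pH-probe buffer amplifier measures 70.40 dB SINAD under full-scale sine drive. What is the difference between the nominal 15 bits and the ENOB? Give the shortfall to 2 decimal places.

3.60 bits

N_eff = (70.40 − 1.76)/6.02 = 11.4020 bits.
Lost resolution: 15 − 11.4020 = 3.5980 bits.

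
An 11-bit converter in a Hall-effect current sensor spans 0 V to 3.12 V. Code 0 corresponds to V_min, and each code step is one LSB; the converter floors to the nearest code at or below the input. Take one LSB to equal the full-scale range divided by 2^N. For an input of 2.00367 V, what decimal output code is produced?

Full-scale range = 3.12 V. LSB = 3.12 V / 2^11 ≈ 1.523 mV.
(V_in − V_min) × 2^11/range = (2.00367 − (0)) × 2048/3.12 = 1315.230.
Floor → code = 1315.

1315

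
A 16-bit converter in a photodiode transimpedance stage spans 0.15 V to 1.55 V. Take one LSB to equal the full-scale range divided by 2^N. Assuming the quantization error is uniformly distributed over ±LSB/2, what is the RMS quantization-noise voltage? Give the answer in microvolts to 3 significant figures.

6.17 µV

Range = 1.55 − (0.15) = 1.4 V.
LSB = 1.4 V / 2^16 = 21.362 µV.
RMS of a uniform error over width LSB is LSB/√12 = 6.17 µV.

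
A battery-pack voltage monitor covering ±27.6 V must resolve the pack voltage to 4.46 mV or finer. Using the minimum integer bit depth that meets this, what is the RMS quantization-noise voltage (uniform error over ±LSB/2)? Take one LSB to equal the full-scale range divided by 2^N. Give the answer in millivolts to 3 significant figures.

Range = 27.6 − (-27.6) = 55.2 V.
Levels needed ≥ 55.2/4.46 mV = 12380. 2^14 = 16384 suffices, so N_min = 14.
One LSB is 55.2 V / 16384 = 3.3691 mV.
σ_q = LSB/√12 = 3.3691 mV/3.4641 = 0.973 mV.

0.973 mV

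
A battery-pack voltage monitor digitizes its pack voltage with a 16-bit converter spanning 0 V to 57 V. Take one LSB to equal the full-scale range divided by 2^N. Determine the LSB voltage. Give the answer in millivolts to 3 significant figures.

0.870 mV

Span = 57 V.
2^16 = 65536 levels.
One LSB is 57 V / 65536 = 0.870 mV.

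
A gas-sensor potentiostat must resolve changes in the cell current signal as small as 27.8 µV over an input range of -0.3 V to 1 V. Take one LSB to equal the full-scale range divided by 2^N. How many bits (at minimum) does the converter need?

Full-scale range = 1 V − (-0.3 V) = 1.3 V.
Required number of levels: 1.3/27.8 µV = 46763; smallest N with 2^N ≥ that is 16.

16 bits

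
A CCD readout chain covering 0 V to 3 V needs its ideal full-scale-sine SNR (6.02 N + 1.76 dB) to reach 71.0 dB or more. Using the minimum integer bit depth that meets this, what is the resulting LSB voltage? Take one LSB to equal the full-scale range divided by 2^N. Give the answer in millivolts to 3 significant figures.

Span = 3 V.
6.02 N + 1.76 ≥ 71.0 gives N ≥ 11.502, so the minimum integer is 12.
LSB = 3 V / 2^12 = 0.732 mV.

0.732 mV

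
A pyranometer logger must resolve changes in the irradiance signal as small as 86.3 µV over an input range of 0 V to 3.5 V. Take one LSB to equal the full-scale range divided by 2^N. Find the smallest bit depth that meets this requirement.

V_FS = 3.5 V.
3.5 V / 86.3 µV = 40560. Since 2^15 = 32768 and 2^16 = 65536, N = 16.

16 bits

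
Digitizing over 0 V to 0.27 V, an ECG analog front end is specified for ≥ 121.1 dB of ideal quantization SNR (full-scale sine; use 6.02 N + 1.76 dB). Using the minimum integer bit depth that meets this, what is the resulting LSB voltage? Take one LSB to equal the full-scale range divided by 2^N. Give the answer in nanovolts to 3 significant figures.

257 nV

Span = 0.27 V.
6.02 N + 1.76 ≥ 121.1 gives N ≥ 19.824, so the minimum integer is 20.
LSB = 0.27 V / 2^20 = 257 nV.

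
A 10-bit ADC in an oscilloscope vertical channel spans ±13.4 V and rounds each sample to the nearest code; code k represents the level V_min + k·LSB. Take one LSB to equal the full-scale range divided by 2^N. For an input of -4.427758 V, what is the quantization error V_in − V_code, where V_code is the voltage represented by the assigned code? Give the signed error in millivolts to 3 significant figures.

The full-scale span is 13.4 − (-13.4) = 26.8 V. LSB = 26.8 V / 2^10 ≈ 26.17 mV.
Position in LSBs: (-4.427758 − (-13.4)) × 1024/26.8 = 342.8200; rounding gives k = 343.
V_code = V_min + k × range/2^10 = -13.4 + 343 × 26.8/1024 = -4.423046875 V.
Error = V_in − V_code = -4.427758 − (-4.423046875) = −4.71 mV.

−4.71 mV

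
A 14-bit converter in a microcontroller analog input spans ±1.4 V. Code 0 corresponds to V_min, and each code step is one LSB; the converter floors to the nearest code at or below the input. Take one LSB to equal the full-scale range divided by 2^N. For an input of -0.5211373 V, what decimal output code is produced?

5142

Range = 1.4 − (-1.4) = 2.8 V. LSB = 2.8 V / 2^14 ≈ 170.9 µV.
V_in − V_min = -0.5211373 − (-1.4) = 0.8788627 V.
Divide by LSB: 0.8788627 × 16384/2.8 = 5142.6023.
Truncating gives code 5142.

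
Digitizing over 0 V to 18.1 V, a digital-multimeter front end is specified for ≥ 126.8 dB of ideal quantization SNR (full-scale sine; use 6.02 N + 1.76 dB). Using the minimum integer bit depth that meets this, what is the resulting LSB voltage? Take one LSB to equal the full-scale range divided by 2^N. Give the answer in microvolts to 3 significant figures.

8.63 µV

Span = 18.1 V.
Required N = ⌈(126.8 − 1.76)/6.02⌉ = ⌈20.771⌉ = 21.
Step size = 18.1/2097152 V = 8.63 µV.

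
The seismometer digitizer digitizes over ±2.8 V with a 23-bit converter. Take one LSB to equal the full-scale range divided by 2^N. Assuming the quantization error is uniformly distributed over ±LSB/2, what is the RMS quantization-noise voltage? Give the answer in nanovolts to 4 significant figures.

The full-scale span is 2.8 − (-2.8) = 5.6 V.
LSB = 5.6 V / 2^23 = 0.667572 µV.
V_rms = LSB/√12 = 0.667572 µV / √12 = 192.7 nV.

192.7 nV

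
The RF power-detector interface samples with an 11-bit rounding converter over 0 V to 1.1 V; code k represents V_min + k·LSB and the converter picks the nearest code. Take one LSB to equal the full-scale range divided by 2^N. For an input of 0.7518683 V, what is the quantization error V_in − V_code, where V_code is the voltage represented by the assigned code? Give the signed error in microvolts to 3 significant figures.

−84.8 µV

V_FS = 1.1 V. LSB = 1.1 V / 2^11 ≈ 0.5371 mV.
(0.7518683 − (0)) / LSB = 0.7518683 × 2048/1.1 = 1399.8421. Nearest integer: k = 1400.
V_code = V_min + k × range/2^11 = 0 + 1400 × 1.1/2048 = 0.7519531250 V.
Error = V_in − V_code = 0.7518683 − (0.7519531250) = −84.8 µV.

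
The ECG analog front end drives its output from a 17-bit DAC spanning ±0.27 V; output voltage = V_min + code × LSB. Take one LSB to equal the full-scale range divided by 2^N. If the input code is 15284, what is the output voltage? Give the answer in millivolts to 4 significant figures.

-207.0 mV

Range = 0.27 − (-0.27) = 0.54 V. LSB = 0.54 V / 2^17.
Output = V_min + (15284/131072) × range = -0.27 + 0.116608 × 0.54 V
      = -0.27 + 0.0629681 = -0.207032 V.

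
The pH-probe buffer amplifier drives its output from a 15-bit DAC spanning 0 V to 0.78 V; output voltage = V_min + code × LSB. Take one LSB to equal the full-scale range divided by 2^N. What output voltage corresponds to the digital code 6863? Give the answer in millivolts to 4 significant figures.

Range is 0.78 V. LSB = 0.78 V / 2^15.
Output = V_min + (6863/32768) × range = 0 + 0.209442 × 0.78 V
      = 0 V + 0.163365 V = 0.163365 V.

163.4 mV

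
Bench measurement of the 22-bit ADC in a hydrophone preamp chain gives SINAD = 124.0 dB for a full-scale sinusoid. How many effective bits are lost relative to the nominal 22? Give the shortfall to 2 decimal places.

Effective bits = (124.0 − 1.76)/6.02 = 20.3056.
22 − 20.3056 = 1.69 bits below nominal.

1.69 bits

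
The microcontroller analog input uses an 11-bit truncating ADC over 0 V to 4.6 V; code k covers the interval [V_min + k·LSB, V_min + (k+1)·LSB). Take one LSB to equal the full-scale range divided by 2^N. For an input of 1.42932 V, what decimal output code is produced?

Range is 4.6 V. LSB = 4.6 V / 2^11 ≈ 2.246 mV.
V_in − V_min = 1.42932 − (0) = 1.42932 V.
Divide by LSB: 1.42932 × 2048/4.6 = 636.3581.
Truncating gives code 636.

636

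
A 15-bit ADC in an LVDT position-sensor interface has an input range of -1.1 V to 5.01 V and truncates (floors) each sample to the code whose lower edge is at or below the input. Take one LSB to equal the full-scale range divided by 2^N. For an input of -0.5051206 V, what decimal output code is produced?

3190

Span: 5.01 V − (-1.1 V) = 6.11 V. LSB = 6.11 V / 2^15 ≈ 186.5 µV.
code = ⌊(V_in − V_min)/LSB⌋ = ⌊(V_in − V_min) × 2^15 / range⌋
     = ⌊(-0.5051206 − (-1.1)) × 32768 / 6.11⌋ = ⌊0.5948794 × 32768/6.11⌋
     = ⌊3190.345⌋ = 3190.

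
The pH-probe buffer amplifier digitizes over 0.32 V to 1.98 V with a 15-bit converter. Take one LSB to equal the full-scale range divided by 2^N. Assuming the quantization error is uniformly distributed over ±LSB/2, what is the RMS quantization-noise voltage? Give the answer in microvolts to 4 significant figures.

14.62 µV

Full-scale range = 1.98 V − (0.32 V) = 1.66 V.
LSB = 1.66 V / 2^15 = 50.6592 µV.
RMS of a uniform error over width LSB is LSB/√12 = 14.62 µV.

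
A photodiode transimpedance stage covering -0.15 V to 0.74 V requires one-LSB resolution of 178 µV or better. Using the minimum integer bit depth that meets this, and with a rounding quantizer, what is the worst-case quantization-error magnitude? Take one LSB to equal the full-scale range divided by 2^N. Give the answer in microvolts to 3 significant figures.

The full-scale span is 0.74 − (-0.15) = 0.89 V.
Need 2^N ≥ 0.89 V / 178 µV = 5000 → N_min = 13.
LSB = 0.89 V ÷ 2^13 = 0.89/8192 V = 108.64 µV.
Max error for round-to-nearest is LSB/2 = 54.3 µV.

54.3 µV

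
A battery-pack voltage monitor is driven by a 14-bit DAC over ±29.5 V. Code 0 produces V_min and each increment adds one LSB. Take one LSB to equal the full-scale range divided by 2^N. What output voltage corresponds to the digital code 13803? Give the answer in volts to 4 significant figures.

20.21 V

Range = 29.5 − (-29.5) = 59 V. LSB = 59 V / 2^14.
Output = V_min + (13803/16384) × range = -29.5 + 0.842468 × 59 V
      = -29.5 V + 49.7056 V = 20.2056 V.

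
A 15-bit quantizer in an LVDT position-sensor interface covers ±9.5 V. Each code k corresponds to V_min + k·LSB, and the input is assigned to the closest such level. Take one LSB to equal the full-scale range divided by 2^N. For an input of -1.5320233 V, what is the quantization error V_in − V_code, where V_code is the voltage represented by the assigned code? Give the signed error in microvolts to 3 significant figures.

Range = 9.5 − (-9.5) = 19 V. LSB = 19 V / 2^15 ≈ 0.5798 mV.
(V_in − V_min)/LSB = (-1.5320233 − (-9.5)) × 32768/19 = 13741.8242 → nearest code k = 13742.
V_code = V_min + k × range/2^15 = -9.5 + 13742 × 19/32768 = -1.5319213867 V.
e = -1.5320233 − (-1.5319213867) = −102 µV.

−102 µV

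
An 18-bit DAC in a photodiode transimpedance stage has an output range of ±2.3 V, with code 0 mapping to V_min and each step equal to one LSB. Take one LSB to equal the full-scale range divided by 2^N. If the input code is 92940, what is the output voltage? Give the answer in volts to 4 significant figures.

Full-scale range = 2.3 V − (-2.3 V) = 4.6 V. LSB = 4.6 V / 2^18.
V_out = V_min + code × LSB = -2.3 V + 92940 × 4.6 V / 262144
      = -2.3 V + 1.63087 V = -0.669125 V.

-0.6691 V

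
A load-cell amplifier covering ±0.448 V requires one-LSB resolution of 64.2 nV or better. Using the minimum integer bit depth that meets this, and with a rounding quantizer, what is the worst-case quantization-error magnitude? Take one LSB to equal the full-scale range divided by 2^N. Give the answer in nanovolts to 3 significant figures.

26.7 nV

Span: 0.448 V − (-0.448 V) = 0.896 V.
Levels needed ≥ 0.896/64.2 nV = 1.396e7. 2^24 = 16777216 suffices, so N_min = 24.
LSB = 0.896 V ÷ 2^24 = 0.896/16777216 V = 53.406 nV.
Max error for round-to-nearest is LSB/2 = 26.7 nV.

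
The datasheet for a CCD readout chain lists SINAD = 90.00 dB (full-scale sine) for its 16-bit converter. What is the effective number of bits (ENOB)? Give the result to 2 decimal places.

(90.00 − 1.76) / 6.02 = 88.24/6.02 = 14.6578 effective bits.

14.66 bits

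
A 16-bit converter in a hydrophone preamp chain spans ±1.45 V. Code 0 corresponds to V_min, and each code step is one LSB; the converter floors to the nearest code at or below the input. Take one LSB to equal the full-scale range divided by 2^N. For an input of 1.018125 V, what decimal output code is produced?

Full-scale range = 1.45 V − (-1.45 V) = 2.9 V. LSB = 2.9 V / 2^16 ≈ 44.25 µV.
(V_in − V_min) × 2^16/range = (1.018125 − (-1.45)) × 65536/2.9 = 55776.221.
Floor → code = 55776.

55776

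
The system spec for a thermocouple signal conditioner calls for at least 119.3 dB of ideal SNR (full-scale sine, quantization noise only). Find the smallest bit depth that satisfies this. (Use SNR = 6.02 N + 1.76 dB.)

20 bits

N ≥ (119.3 − 1.76)/6.02 = 19.525 → N_min = 20.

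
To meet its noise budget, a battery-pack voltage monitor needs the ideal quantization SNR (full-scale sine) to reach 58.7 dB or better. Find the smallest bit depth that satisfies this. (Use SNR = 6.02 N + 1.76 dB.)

10 bits

Required N = ⌈(58.7 − 1.76)/6.02⌉ = ⌈9.458⌉ = 10.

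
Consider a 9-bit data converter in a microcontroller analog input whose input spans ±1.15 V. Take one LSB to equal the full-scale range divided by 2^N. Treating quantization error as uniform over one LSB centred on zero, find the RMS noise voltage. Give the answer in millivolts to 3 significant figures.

1.30 mV

The full-scale span is 1.15 − (-1.15) = 2.3 V.
One LSB is 2.3 V / 512 = 4.4922 mV.
RMS of a uniform error over width LSB is LSB/√12 = 1.30 mV.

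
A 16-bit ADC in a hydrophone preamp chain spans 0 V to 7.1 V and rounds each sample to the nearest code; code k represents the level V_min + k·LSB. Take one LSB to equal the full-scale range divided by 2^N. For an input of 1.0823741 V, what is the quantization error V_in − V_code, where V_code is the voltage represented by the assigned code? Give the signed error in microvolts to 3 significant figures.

−24.9 µV

V_FS = 7.1 V. LSB = 7.1 V / 2^16 ≈ 108.3 µV.
Position in LSBs: (1.0823741 − (0)) × 65536/7.1 = 9990.7703; rounding gives k = 9991.
Reconstructed level: 0 + 9991 × 7.1/65536 V = 1.0823989868 V.
e = 1.0823741 − (1.0823989868) = −24.9 µV.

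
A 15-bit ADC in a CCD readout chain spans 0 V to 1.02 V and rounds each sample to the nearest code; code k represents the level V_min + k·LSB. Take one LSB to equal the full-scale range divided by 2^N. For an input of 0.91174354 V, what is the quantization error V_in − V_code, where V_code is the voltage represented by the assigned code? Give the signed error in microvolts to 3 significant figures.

Range is 1.02 V. LSB = 1.02 V / 2^15 ≈ 31.13 µV.
Position in LSBs: (0.91174354 − (0)) × 32768/1.02 = 29290.2082; rounding gives k = 29290.
V_code = V_min + k × range/2^15 = 0 + 29290 × 1.02/32768 = 0.91173706055 V.
Error = V_in − V_code = 0.91174354 − (0.91173706055) = +6.48 µV.

+6.48 µV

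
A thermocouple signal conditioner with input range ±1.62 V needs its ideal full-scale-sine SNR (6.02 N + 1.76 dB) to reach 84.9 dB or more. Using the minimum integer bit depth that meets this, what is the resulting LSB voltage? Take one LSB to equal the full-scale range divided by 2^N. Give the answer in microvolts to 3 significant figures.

Full-scale range = 1.62 V − (-1.62 V) = 3.24 V.
Required N = ⌈(84.9 − 1.76)/6.02⌉ = ⌈13.811⌉ = 14.
LSB = 3.24 V ÷ 2^14 = 3.24/16384 V = 198 µV.

198 µV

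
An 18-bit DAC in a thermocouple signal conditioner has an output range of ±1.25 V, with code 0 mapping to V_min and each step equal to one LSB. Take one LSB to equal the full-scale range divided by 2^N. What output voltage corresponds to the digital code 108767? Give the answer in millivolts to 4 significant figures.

Full-scale range = 1.25 V − (-1.25 V) = 2.5 V. LSB = 2.5 V / 2^18.
V_out = V_min + code × LSB = -1.25 V + 108767 × 2.5 V / 262144
      = -1.25 + 1.03728 = -0.212717 V.

-212.7 mV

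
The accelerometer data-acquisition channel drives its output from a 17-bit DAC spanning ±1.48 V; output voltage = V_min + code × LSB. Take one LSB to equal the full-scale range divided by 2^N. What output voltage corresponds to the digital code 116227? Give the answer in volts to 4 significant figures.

1.145 V

Span: 1.48 V − (-1.48 V) = 2.96 V. LSB = 2.96 V / 2^17.
V_out = -1.48 + 116227 × (2.96/131072) V
      = -1.48 + 2.62476 = 1.14476 V.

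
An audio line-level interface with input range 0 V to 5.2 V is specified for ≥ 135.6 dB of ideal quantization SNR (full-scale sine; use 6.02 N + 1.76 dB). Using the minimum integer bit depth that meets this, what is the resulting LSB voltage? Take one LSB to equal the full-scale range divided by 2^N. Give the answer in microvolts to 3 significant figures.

0.620 µV

Range is 5.2 V.
Required N = ⌈(135.6 − 1.76)/6.02⌉ = ⌈22.233⌉ = 23.
LSB = 5.2 V / 2^23 = 0.620 µV.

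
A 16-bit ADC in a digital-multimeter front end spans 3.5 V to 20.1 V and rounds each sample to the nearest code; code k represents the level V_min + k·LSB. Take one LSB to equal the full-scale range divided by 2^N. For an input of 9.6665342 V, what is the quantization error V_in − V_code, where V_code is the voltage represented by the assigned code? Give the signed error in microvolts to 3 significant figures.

The full-scale span is 20.1 − (3.5) = 16.6 V. LSB = 16.6 V / 2^16 ≈ 253.3 µV.
(9.6665342 − (3.5)) / LSB = 6.1665342 × 65536/16.6 = 24345.1798. Nearest integer: k = 24345.
V_code = V_min + k × range/2^16 = 3.5 + 24345 × 16.6/65536 = 9.6664886475 V.
e = 9.6665342 − (9.6664886475) = +45.6 µV.

+45.6 µV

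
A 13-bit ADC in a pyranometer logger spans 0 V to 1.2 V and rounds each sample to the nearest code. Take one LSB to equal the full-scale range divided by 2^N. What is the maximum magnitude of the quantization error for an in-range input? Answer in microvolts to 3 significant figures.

73.2 µV

Span = 1.2 V.
One LSB is 1.2 V / 8192 = 146.48 µV.
|e|_max = LSB/2 = 73.2 µV.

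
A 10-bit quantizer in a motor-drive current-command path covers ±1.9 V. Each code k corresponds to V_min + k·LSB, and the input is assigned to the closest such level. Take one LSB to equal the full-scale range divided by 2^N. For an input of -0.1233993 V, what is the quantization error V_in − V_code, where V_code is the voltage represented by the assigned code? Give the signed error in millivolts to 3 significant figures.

−0.938 mV

Range = 1.9 − (-1.9) = 3.8 V. LSB = 3.8 V / 2^10 ≈ 3.711 mV.
(-0.1233993 − (-1.9)) / LSB = 1.7766007 × 1024/3.8 = 478.7471. Nearest integer: k = 479.
V_code = V_min + k × range/2^10 = -1.9 + 479 × 3.8/1024 = -0.1224609375 V.
V_in − V_code = -0.1233993 − (-0.1224609375) = −0.938 mV.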